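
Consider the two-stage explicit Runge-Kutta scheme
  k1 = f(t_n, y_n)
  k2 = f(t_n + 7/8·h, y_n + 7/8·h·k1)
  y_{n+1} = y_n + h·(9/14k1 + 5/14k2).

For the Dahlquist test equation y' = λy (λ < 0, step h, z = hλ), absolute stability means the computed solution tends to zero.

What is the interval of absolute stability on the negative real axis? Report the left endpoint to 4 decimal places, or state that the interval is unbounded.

On y'=λy, z=hλ:
  k1=λy_n ⇒ h·k1=z·y_n;  k2=λ(1+7/8z)y_n ⇒ h·k2=z(1+7/8z)y_n
  y_{n+1}/y_n = 1 + 9/14z + 5/14z(1+7/8z) = 1 + z + 5/16z²
  R(z) = 1 + z + 5/16z².

Solve |R(x)|<1 on ℝ⁻.
x=-1.15: |R|=0.2633
R=1: x+5/16x²=0 ⇒ x=−16/5=-3.2000; min R=1−1/(4·5/16)=0.2000>−1
Confirm numerically:
  x=-3.014: |R|=0.82481 <1
  x=-2.815: |R|=0.66132 <1
  x=-1.687: |R|=0.20237 <1
  x=-1.508: |R|=0.20264 <1
  x=-3.596: |R|=1.44501 >1
  x=-3.278: |R|=1.07990 >1
Stable set (-3.2000, 0).

z∈(-3.2000,0).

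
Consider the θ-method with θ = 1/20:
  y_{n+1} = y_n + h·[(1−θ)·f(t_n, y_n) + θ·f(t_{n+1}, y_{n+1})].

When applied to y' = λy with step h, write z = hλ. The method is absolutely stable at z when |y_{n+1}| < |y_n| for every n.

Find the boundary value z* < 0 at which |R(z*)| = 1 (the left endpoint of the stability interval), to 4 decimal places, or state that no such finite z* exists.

z* = -2.2222.

Test eqn y'=λy, z=hλ:
  y_{n+1} = y_n + z·[19/20·y_n + 1/20·y_{n+1}] ⇒ (1 − 1/20z)y_{n+1} = (1 + 19/20z)y_n
  Hence R(z) = (1 + 19/20z)/(1 − 1/20z).

Need |R(x)|<1, x<0.
x=-0.69: |R|=0.3330
R=−1: 1+19/20x = −1+1/20x ⇒ -9/10x=2 ⇒ x=2/(-9/10)=-2.2222
Confirm numerically:
  x=-2.131: |R|=0.92581 <1
  x=-2.001: |R|=0.81901 <1
  x=-1.947: |R|=0.77427 <1
  x=-1.563: |R|=0.44971 <1
  x=-2.662: |R|=1.34931 >1
  x=-2.543: |R|=1.25613 >1
  x=-2.313: |R|=1.07323 >1
Interval (-2.2222, 0).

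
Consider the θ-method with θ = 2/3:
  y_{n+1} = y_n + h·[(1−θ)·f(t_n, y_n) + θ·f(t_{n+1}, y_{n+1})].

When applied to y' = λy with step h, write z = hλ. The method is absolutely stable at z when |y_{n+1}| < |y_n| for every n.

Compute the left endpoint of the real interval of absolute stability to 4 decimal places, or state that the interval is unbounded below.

(−∞, 0) — no finite endpoint.

Set f=λy, z=hλ:
  y_{n+1} = y_n + z·[1/3·y_n + 2/3·y_{n+1}] ⇒ (1 − 2/3z)y_{n+1} = (1 + 1/3z)y_n
  so R(z) = (1 + 1/3z)/(1 − 2/3z).

Solve |R(x)|<1 on ℝ⁻.
x=-1.05: |R|=0.3824
x=-2: |R|=0.1429
x=-10: |R|=0.3043
x=-100: |R|=0.4778
θ=2/3≥1/2 ⇒ |1+1/3x|<|1−2/3x| ∀x<0 ⇒ interval (−∞,0).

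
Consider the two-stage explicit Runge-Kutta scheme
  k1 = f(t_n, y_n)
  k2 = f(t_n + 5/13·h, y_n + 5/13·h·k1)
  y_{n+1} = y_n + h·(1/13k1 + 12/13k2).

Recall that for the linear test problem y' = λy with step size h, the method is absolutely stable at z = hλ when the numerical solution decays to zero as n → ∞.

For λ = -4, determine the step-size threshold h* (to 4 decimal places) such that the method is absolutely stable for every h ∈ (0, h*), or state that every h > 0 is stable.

(-2.8167,0); λ=-4 ⇒ h* = (169/60)/4 = 0.7042.

Set f=λy, z=hλ:
  k1=λy_n ⇒ h·k1=z·y_n;  k2=λ(1+5/13z)y_n ⇒ h·k2=z(1+5/13z)y_n
  y_{n+1}/y_n = 1 + 1/13z + 12/13z(1+5/13z) = 1 + z + 60/169z²
  ⇒ R(z) = 1 + z + 60/169z².

Boundary: |R(x)|=1, x<0.
x=-1.5: |R|=0.2988
R=1: x+60/169x²=0 ⇒ x=−169/60=-2.8167; min R=1−1/(4·60/169)=0.2958>−1
Confirm numerically:
  x=-2.734: |R|=0.91976 <1
  x=-2.567: |R|=0.77246 <1
  x=-1.996: |R|=0.41844 <1
  x=-3.280: |R|=1.53955 >1
  x=-3.259: |R|=1.51180 >1
So |R|<1 on (-2.8167, 0).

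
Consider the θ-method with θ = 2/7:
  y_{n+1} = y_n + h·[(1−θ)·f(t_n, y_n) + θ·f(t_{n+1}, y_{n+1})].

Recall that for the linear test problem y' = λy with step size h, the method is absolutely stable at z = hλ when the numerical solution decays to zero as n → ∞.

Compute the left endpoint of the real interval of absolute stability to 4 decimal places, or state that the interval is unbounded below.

left endpoint -4.6667.

Test eqn y'=λy, z=hλ:
  y_{n+1} = y_n + z·[5/7·y_n + 2/7·y_{n+1}] ⇒ (1 − 2/7z)y_{n+1} = (1 + 5/7z)y_n
  so R(z) = (1 + 5/7z)/(1 − 2/7z).

Need |R(x)|<1, x<0.
x=-1.5: |R|=0.0500
R=−1: 1+5/7x = −1+2/7x ⇒ -3/7x=2 ⇒ x=2/(-3/7)=-4.6667
Confirm numerically:
  x=-3.274: |R|=0.69161 <1
  x=-2.889: |R|=0.58264 <1
  x=-2.510: |R|=0.46173 <1
  x=-2.434: |R|=0.43563 <1
  x=-5.216: |R|=1.09454 >1
  x=-5.044: |R|=1.06625 >1
  x=-5.015: |R|=1.06136 >1
Stable set (-4.6667, 0).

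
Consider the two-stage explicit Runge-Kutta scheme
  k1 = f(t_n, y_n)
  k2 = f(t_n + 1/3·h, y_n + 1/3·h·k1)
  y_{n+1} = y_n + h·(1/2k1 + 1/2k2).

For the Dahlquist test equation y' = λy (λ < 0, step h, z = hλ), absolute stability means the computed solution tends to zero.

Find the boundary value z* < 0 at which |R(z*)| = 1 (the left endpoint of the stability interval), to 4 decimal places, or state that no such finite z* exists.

Test eqn y'=λy, z=hλ:
  k1=λy_n ⇒ h·k1=z·y_n;  k2=λ(1+1/3z)y_n ⇒ h·k2=z(1+1/3z)y_n
  y_{n+1}/y_n = 1 + 1/2z + 1/2z(1+1/3z) = 1 + z + 1/6z²
  Hence R(z) = 1 + z + 1/6z².

Boundary: |R(x)|=1, x<0.
x=-0.36: |R|=0.6616
R=1: x+1/6x²=0 ⇒ x=−6=-6.0000; min R=1−1/(4·1/6)=-0.5000>−1
Confirm numerically:
  x=-5.350: |R|=0.42042 <1
  x=-4.851: |R|=0.07103 <1
  x=-3.588: |R|=0.44238 <1
  x=-2.852: |R|=0.49635 <1
  x=-6.094: |R|=1.09547 >1
  x=-6.025: |R|=1.02510 >1
So |R|<1 on (-6.0000, 0).

z* = -6.0000.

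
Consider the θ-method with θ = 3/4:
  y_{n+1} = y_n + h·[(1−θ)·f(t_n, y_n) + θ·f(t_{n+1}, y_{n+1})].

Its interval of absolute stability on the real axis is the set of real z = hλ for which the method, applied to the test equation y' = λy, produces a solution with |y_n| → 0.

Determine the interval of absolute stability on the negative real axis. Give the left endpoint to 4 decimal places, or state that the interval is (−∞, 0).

With y'=λy (z=hλ):
  y_{n+1} = y_n + z·[1/4·y_n + 3/4·y_{n+1}] ⇒ (1 − 3/4z)y_{n+1} = (1 + 1/4z)y_n
  R(z) = (1 + 1/4z)/(1 − 3/4z).

Find x<0 with |R(x)|<1.
x=-1.45: |R|=0.3054
x=-2: |R|=0.2000
x=-10: |R|=0.1765
x=-100: |R|=0.3158
θ=3/4≥1/2 ⇒ |1+1/4x|<|1−3/4x| ∀x<0 ⇒ stable on all of ℝ⁻.

unbounded; (−∞, 0).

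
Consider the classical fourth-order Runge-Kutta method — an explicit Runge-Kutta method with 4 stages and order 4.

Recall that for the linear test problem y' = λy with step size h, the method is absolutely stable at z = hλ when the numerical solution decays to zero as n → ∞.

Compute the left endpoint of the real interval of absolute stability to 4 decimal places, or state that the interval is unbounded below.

Test eqn y'=λy, z=hλ:
  order 4, 4-stage ⇒ R(z)=1+z+z^2/2+z^3/6+z^4/24
  (e.g. R(-1.51)=0.27284, |R|=0.27284)

Boundary: |R(x)|=1, x<0.
x=-1.51: |R|=0.2728
|R(-2.48)|=0.6292 |R(-2.09)|=0.3675 |R(-0.95)|=0.3923
Bisect:
  x_lo=-3.5082 |R|=2.7607  x_hi=-0.1964 |R|=0.8217
  mid=-1.85231 |R|=0.29449 →hi
  mid=-2.68025 |R|=0.85284 →hi
  mid=-3.09422 |R|=1.57483 →lo
  mid=-2.88724 |R|=1.16490 →lo
  mid=-2.78375 |R|=0.99767 →hi
  mid=-2.83549 |R|=1.07836 →lo
  mid=-2.80962 |R|=1.03730 →lo
  mid=-2.79668 |R|=1.01731 →lo
  mid=-2.79021 |R|=1.00745 →lo
  mid=-2.78698 |R|=1.00255 →lo
  ...
  [-2.78536,-2.78516] ⇒ x*=-2.7853
Stable set (-2.7853, 0).

z* = -2.7853.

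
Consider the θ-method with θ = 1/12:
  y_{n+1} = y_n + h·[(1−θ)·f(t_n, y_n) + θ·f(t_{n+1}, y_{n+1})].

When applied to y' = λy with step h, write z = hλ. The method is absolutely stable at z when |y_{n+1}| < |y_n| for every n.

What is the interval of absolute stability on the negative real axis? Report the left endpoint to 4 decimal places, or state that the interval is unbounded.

On y'=λy, z=hλ:
  y_{n+1} = y_n + z·[11/12·y_n + 1/12·y_{n+1}] ⇒ (1 − 1/12z)y_{n+1} = (1 + 11/12z)y_n
  so R(z) = (1 + 11/12z)/(1 − 1/12z).

Boundary: |R(x)|=1, x<0.
x=-1.73: |R|=0.5120
R=−1: 1+11/12x = −1+1/12x ⇒ -5/6x=2 ⇒ x=2/(-5/6)=-2.4000
Confirm numerically:
  x=-2.214: |R|=0.86914 <1
  x=-2.154: |R|=0.82620 <1
  x=-1.809: |R|=0.57202 <1
  x=-2.957: |R|=1.37240 >1
  x=-2.761: |R|=1.24456 >1
  x=-2.568: |R|=1.11532 >1
Interval (-2.4000, 0).

z∈(-2.4000,0).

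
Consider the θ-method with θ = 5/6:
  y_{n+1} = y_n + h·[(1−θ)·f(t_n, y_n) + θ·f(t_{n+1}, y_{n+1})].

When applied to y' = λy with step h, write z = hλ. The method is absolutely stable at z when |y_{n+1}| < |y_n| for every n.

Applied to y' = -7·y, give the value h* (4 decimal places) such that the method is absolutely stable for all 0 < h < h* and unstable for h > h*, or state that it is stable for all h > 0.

interval (−∞, 0). Any h>0 works for λ=-7.

With y'=λy (z=hλ):
  y_{n+1} = y_n + z·[1/6·y_n + 5/6·y_{n+1}] ⇒ (1 − 5/6z)y_{n+1} = (1 + 1/6z)y_n
  so R(z) = (1 + 1/6z)/(1 − 5/6z).

Solve |R(x)|<1 on ℝ⁻.
x=-0.48: |R|=0.6571
x=-2: |R|=0.2500
x=-10: |R|=0.0714
x=-100: |R|=0.1858
θ=5/6≥1/2 ⇒ |1+1/6x|<|1−5/6x| ∀x<0 ⇒ interval (−∞,0).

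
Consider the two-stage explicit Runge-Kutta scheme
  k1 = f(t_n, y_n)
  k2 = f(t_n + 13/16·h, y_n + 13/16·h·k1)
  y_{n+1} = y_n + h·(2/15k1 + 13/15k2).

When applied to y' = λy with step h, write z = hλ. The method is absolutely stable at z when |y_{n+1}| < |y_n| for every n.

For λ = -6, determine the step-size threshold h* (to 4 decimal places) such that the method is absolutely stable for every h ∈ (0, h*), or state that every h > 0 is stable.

(-1.4201,0); λ=-6 ⇒ h* = (240/169)/6 = 0.2367.

Set f=λy, z=hλ:
  k1=λy_n ⇒ h·k1=z·y_n;  k2=λ(1+13/16z)y_n ⇒ h·k2=z(1+13/16z)y_n
  y_{n+1}/y_n = 1 + 2/15z + 13/15z(1+13/16z) = 1 + z + 169/240z²
  so R(z) = 1 + z + 169/240z².

Find x<0 with |R(x)|<1.
x=-1.6: |R|=1.2027
R=1: x+169/240x²=0 ⇒ x=−240/169=-1.4201; min R=1−1/(4·169/240)=0.6450>−1
Confirm numerically:
  x=-1.248: |R|=0.84874 <1
  x=-0.980: |R|=0.69628 <1
  x=-0.816: |R|=0.65287 <1
  x=-1.682: |R|=1.31017 >1
  x=-1.608: |R|=1.21274 >1
Interval (-1.4201, 0).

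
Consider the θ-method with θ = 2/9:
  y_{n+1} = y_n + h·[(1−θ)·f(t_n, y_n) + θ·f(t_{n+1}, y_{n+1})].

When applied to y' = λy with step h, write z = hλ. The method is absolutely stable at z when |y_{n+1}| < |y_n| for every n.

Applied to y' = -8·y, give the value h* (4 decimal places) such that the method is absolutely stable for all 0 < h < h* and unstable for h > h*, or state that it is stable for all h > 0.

(-3.6000,0); λ=-8 ⇒ h* = (18/5)/8 = 0.4500.

Test eqn y'=λy, z=hλ:
  y_{n+1} = y_n + z·[7/9·y_n + 2/9·y_{n+1}] ⇒ (1 − 2/9z)y_{n+1} = (1 + 7/9z)y_n
  R(z) = (1 + 7/9z)/(1 − 2/9z).

Find x<0 with |R(x)|<1.
x=-0.9: |R|=0.2500
R=−1: 1+7/9x = −1+2/9x ⇒ -5/9x=2 ⇒ x=2/(-5/9)=-3.6000
Confirm numerically:
  x=-3.257: |R|=0.88945 <1
  x=-3.160: |R|=0.85640 <1
  x=-2.898: |R|=0.76277 <1
  x=-2.763: |R|=0.71190 <1
  x=-3.653: |R|=1.01625 >1
  x=-3.642: |R|=1.01290 >1
Stable set (-3.6000, 0).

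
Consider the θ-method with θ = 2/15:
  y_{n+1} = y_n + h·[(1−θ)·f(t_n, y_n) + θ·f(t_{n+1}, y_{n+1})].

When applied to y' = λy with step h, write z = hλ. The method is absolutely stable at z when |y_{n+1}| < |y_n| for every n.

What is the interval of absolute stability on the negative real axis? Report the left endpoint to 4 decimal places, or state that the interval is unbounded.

With y'=λy (z=hλ):
  y_{n+1} = y_n + z·[13/15·y_n + 2/15·y_{n+1}] ⇒ (1 − 2/15z)y_{n+1} = (1 + 13/15z)y_n
  ⇒ R(z) = (1 + 13/15z)/(1 − 2/15z).

Solve |R(x)|<1 on ℝ⁻.
x=-0.69: |R|=0.3681
R=−1: 1+13/15x = −1+2/15x ⇒ -11/15x=2 ⇒ x=2/(-11/15)=-2.7273
Confirm numerically:
  x=-2.573: |R|=0.91576 <1
  x=-2.379: |R|=0.80610 <1
  x=-1.351: |R|=0.14479 <1
  x=-1.197: |R|=0.03225 <1
  x=-2.994: |R|=1.13979 >1
  x=-2.872: |R|=1.07675 >1
So |R|<1 on (-2.7273, 0).

(-2.7273, 0).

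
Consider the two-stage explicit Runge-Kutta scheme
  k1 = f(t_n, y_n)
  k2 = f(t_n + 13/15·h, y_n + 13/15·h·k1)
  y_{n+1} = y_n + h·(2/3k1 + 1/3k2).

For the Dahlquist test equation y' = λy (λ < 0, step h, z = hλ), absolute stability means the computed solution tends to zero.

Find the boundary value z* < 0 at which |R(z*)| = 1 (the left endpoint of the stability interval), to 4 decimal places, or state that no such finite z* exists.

On y'=λy, z=hλ:
  k1=λy_n ⇒ h·k1=z·y_n;  k2=λ(1+13/15z)y_n ⇒ h·k2=z(1+13/15z)y_n
  y_{n+1}/y_n = 1 + 2/3z + 1/3z(1+13/15z) = 1 + z + 13/45z²
  Hence R(z) = 1 + z + 13/45z².

Find x<0 with |R(x)|<1.
x=-1.43: |R|=0.1607
R=1: x+13/45x²=0 ⇒ x=−45/13=-3.4615; min R=1−1/(4·13/45)=0.1346>−1
Confirm numerically:
  x=-3.234: |R|=0.78742 <1
  x=-1.758: |R|=0.13483 <1
  x=-1.757: |R|=0.13481 <1
  x=-3.988: |R|=1.60653 >1
  x=-3.620: |R|=1.16572 >1
So |R|<1 on (-3.4615, 0).

z* = -3.4615.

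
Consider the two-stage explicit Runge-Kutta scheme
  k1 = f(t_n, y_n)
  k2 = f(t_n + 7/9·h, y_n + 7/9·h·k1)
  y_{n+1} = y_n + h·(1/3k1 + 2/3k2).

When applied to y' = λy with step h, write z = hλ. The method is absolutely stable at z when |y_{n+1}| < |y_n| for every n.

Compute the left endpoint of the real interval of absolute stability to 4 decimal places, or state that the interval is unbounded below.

Set f=λy, z=hλ:
  k1=λy_n ⇒ h·k1=z·y_n;  k2=λ(1+7/9z)y_n ⇒ h·k2=z(1+7/9z)y_n
  y_{n+1}/y_n = 1 + 1/3z + 2/3z(1+7/9z) = 1 + z + 14/27z²
  R(z) = 1 + z + 14/27z².

Find x<0 with |R(x)|<1.
x=-1.27: |R|=0.5663
R=1: x+14/27x²=0 ⇒ x=−27/14=-1.9286; min R=1−1/(4·14/27)=0.5179>−1
Confirm numerically:
  x=-1.815: |R|=0.89312 <1
  x=-1.630: |R|=0.74765 <1
  x=-1.431: |R|=0.63080 <1
  x=-1.311: |R|=0.58019 <1
  x=-2.479: |R|=1.70752 >1
  x=-1.949: |R|=1.02064 >1
So |R|<1 on (-1.9286, 0).

z* = -1.9286.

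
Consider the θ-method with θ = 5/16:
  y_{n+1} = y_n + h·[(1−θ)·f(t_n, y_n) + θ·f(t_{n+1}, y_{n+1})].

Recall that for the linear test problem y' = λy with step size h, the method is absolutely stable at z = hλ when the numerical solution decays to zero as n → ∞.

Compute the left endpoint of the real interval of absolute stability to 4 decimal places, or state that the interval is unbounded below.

On y'=λy, z=hλ:
  y_{n+1} = y_n + z·[11/16·y_n + 5/16·y_{n+1}] ⇒ (1 − 5/16z)y_{n+1} = (1 + 11/16z)y_n
  ⇒ R(z) = (1 + 11/16z)/(1 − 5/16z).

Solve |R(x)|<1 on ℝ⁻.
x=-1.04: |R|=0.2151
R=−1: 1+11/16x = −1+5/16x ⇒ -3/8x=2 ⇒ x=2/(-3/8)=-5.3333
Confirm numerically:
  x=-5.187: |R|=0.97906 <1
  x=-4.093: |R|=0.79591 <1
  x=-3.872: |R|=0.75204 <1
  x=-5.767: |R|=1.05804 >1
  x=-5.471: |R|=1.01905 >1
  x=-5.378: |R|=1.00625 >1
So |R|<1 on (-5.3333, 0).

left endpoint -5.3333.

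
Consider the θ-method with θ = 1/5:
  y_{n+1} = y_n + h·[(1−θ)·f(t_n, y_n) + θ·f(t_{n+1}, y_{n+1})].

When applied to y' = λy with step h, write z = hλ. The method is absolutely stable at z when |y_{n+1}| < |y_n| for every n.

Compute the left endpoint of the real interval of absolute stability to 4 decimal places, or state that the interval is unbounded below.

z* = -3.3333.

On y'=λy, z=hλ:
  y_{n+1} = y_n + z·[4/5·y_n + 1/5·y_{n+1}] ⇒ (1 − 1/5z)y_{n+1} = (1 + 4/5z)y_n
  R(z) = (1 + 4/5z)/(1 − 1/5z).

Need |R(x)|<1, x<0.
x=-0.57: |R|=0.4883
R=−1: 1+4/5x = −1+1/5x ⇒ -3/5x=2 ⇒ x=2/(-3/5)=-3.3333
Confirm numerically:
  x=-2.488: |R|=0.66132 <1
  x=-1.785: |R|=0.31540 <1
  x=-1.383: |R|=0.08335 <1
  x=-3.885: |R|=1.18627 >1
  x=-3.762: |R|=1.14677 >1
Stable set (-3.3333, 0).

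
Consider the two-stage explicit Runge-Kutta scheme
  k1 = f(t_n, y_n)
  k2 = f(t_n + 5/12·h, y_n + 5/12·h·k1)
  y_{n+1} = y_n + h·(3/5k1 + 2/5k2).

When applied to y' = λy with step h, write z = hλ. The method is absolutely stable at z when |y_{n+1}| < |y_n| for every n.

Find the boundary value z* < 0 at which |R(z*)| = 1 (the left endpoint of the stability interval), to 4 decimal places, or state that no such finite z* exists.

z* = -6.0000.

With y'=λy (z=hλ):
  k1=λy_n ⇒ h·k1=z·y_n;  k2=λ(1+5/12z)y_n ⇒ h·k2=z(1+5/12z)y_n
  y_{n+1}/y_n = 1 + 3/5z + 2/5z(1+5/12z) = 1 + z + 1/6z²
  Hence R(z) = 1 + z + 1/6z².

Find x<0 with |R(x)|<1.
x=-0.5: |R|=0.5417
R=1: x+1/6x²=0 ⇒ x=−6=-6.0000; min R=1−1/(4·1/6)=-0.5000>−1
Confirm numerically:
  x=-5.142: |R|=0.26469 <1
  x=-5.060: |R|=0.20727 <1
  x=-4.366: |R|=0.18901 <1
  x=-4.087: |R|=0.30307 <1
  x=-6.569: |R|=1.62296 >1
  x=-6.477: |R|=1.51492 >1
  x=-6.245: |R|=1.25500 >1
So |R|<1 on (-6.0000, 0).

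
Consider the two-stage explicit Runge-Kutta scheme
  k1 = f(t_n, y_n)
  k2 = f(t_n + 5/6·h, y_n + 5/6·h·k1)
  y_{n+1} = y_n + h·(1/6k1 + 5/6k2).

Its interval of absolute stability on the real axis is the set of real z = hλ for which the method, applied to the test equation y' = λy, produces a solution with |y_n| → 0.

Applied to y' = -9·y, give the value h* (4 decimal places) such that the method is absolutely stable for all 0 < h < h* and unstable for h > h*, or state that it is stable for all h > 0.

(-1.4400,0); λ=-9 ⇒ h* = (36/25)/9 = 0.1600.

Set f=λy, z=hλ:
  k1=λy_n ⇒ h·k1=z·y_n;  k2=λ(1+5/6z)y_n ⇒ h·k2=z(1+5/6z)y_n
  y_{n+1}/y_n = 1 + 1/6z + 5/6z(1+5/6z) = 1 + z + 25/36z²
  ⇒ R(z) = 1 + z + 25/36z².

Need |R(x)|<1, x<0.
x=-1.36: |R|=0.9244
R=1: x+25/36x²=0 ⇒ x=−36/25=-1.4400; min R=1−1/(4·25/36)=0.6400>−1
Confirm numerically:
  x=-1.041: |R|=0.71156 <1
  x=-0.983: |R|=0.68803 <1
  x=-0.795: |R|=0.64391 <1
  x=-0.590: |R|=0.65174 <1
  x=-1.950: |R|=1.69062 >1
  x=-1.647: |R|=1.23676 >1
Stable set (-1.4400, 0).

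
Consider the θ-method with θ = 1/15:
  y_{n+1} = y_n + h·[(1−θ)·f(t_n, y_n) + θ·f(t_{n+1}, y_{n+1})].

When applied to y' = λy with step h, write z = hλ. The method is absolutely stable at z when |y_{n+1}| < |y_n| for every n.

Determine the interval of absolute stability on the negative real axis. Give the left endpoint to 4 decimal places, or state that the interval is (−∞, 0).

Test eqn y'=λy, z=hλ:
  y_{n+1} = y_n + z·[14/15·y_n + 1/15·y_{n+1}] ⇒ (1 − 1/15z)y_{n+1} = (1 + 14/15z)y_n
  so R(z) = (1 + 14/15z)/(1 − 1/15z).

Boundary: |R(x)|=1, x<0.
x=-1.12: |R|=0.0422
R=−1: 1+14/15x = −1+1/15x ⇒ -13/15x=2 ⇒ x=2/(-13/15)=-2.3077
Confirm numerically:
  x=-1.716: |R|=0.53984 <1
  x=-1.525: |R|=0.38427 <1
  x=-1.465: |R|=0.33465 <1
  x=-2.532: |R|=1.16632 >1
  x=-2.360: |R|=1.03917 >1
Interval (-2.3077, 0).

(-2.3077, 0).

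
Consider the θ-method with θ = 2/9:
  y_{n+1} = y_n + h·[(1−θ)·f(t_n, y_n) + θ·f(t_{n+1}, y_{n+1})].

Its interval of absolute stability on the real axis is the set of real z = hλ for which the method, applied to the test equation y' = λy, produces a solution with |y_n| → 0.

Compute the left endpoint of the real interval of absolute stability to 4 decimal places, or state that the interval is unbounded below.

Test eqn y'=λy, z=hλ:
  y_{n+1} = y_n + z·[7/9·y_n + 2/9·y_{n+1}] ⇒ (1 − 2/9z)y_{n+1} = (1 + 7/9z)y_n
  ⇒ R(z) = (1 + 7/9z)/(1 − 2/9z).

Find x<0 with |R(x)|<1.
x=-0.44: |R|=0.5992
R=−1: 1+7/9x = −1+2/9x ⇒ -5/9x=2 ⇒ x=2/(-5/9)=-3.6000
Confirm numerically:
  x=-1.952: |R|=0.36144 <1
  x=-1.635: |R|=0.19927 <1
  x=-1.627: |R|=0.19496 <1
  x=-3.989: |R|=1.11456 >1
  x=-3.980: |R|=1.11203 >1
  x=-3.665: |R|=1.01990 >1
Stable set (-3.6000, 0).

z* = -3.6000.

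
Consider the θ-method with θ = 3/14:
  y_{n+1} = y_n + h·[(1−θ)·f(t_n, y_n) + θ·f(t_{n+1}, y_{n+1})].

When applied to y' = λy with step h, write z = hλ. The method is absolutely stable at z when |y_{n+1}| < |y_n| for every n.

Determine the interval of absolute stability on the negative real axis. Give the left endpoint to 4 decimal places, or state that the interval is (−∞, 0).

(-3.5000, 0).

Test eqn y'=λy, z=hλ:
  y_{n+1} = y_n + z·[11/14·y_n + 3/14·y_{n+1}] ⇒ (1 − 3/14z)y_{n+1} = (1 + 11/14z)y_n
  ⇒ R(z) = (1 + 11/14z)/(1 − 3/14z).

Need |R(x)|<1, x<0.
x=-0.34: |R|=0.6831
R=−1: 1+11/14x = −1+3/14x ⇒ -4/7x=2 ⇒ x=2/(-4/7)=-3.5000
Confirm numerically:
  x=-2.314: |R|=0.54694 <1
  x=-2.051: |R|=0.42480 <1
  x=-1.757: |R|=0.27643 <1
  x=-1.530: |R|=0.15223 <1
  x=-3.956: |R|=1.14102 >1
  x=-3.886: |R|=1.12035 >1
Interval (-3.5000, 0).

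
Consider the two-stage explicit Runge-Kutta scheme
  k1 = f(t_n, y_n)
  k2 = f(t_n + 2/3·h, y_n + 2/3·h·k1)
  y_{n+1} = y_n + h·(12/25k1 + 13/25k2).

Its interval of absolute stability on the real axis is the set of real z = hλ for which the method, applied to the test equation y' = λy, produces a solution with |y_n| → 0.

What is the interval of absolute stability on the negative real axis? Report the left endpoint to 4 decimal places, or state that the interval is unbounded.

With y'=λy (z=hλ):
  k1=λy_n ⇒ h·k1=z·y_n;  k2=λ(1+2/3z)y_n ⇒ h·k2=z(1+2/3z)y_n
  y_{n+1}/y_n = 1 + 12/25z + 13/25z(1+2/3z) = 1 + z + 26/75z²
  ⇒ R(z) = 1 + z + 26/75z².

Boundary: |R(x)|=1, x<0.
x=-0.57: |R|=0.5426
R=1: x+26/75x²=0 ⇒ x=−75/26=-2.8846; min R=1−1/(4·26/75)=0.2788>−1
Confirm numerically:
  x=-2.144: |R|=0.44954 <1
  x=-2.093: |R|=0.42562 <1
  x=-1.470: |R|=0.27911 <1
  x=-1.222: |R|=0.29567 <1
  x=-3.479: |R|=1.71686 >1
  x=-3.230: |R|=1.38674 >1
  x=-3.214: |R|=1.36700 >1
So |R|<1 on (-2.8846, 0).

(-2.8846, 0).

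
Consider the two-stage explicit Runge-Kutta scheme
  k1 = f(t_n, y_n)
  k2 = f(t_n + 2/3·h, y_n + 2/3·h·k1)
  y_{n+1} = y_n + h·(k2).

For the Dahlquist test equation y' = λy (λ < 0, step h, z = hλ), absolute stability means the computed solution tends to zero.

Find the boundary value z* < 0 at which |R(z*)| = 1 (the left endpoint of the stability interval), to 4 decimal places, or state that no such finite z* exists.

Test eqn y'=λy, z=hλ:
  k1=λy_n ⇒ h·k1=z·y_n;  k2=λ(1+2/3z)y_n ⇒ h·k2=z(1+2/3z)y_n
  y_{n+1}/y_n = 1 + z(1+2/3z) = 1 + z + 2/3z²
  so R(z) = 1 + z + 2/3z².

Boundary: |R(x)|=1, x<0.
x=-0.7: |R|=0.6267
R=1: x+2/3x²=0 ⇒ x=−3/2=-1.5000; min R=1−1/(4·2/3)=0.6250>−1
Confirm numerically:
  x=-1.186: |R|=0.75173 <1
  x=-0.713: |R|=0.62591 <1
  x=-0.669: |R|=0.62937 <1
  x=-1.708: |R|=1.23684 >1
  x=-1.554: |R|=1.05594 >1
Interval (-1.5000, 0).

z* = -1.5000.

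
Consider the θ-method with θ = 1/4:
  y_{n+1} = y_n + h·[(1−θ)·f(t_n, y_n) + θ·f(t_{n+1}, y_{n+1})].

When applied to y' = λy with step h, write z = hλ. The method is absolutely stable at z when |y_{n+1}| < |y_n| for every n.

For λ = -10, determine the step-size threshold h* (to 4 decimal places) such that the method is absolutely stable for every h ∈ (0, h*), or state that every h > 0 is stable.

On y'=λy, z=hλ:
  y_{n+1} = y_n + z·[3/4·y_n + 1/4·y_{n+1}] ⇒ (1 − 1/4z)y_{n+1} = (1 + 3/4z)y_n
  R(z) = (1 + 3/4z)/(1 − 1/4z).

Find x<0 with |R(x)|<1.
x=-0.41: |R|=0.6281
R=−1: 1+3/4x = −1+1/4x ⇒ -1/2x=2 ⇒ x=2/(-1/2)=-4.0000
Confirm numerically:
  x=-3.569: |R|=0.88611 <1
  x=-3.118: |R|=0.75218 <1
  x=-3.028: |R|=0.72339 <1
  x=-2.618: |R|=0.58235 <1
  x=-4.562: |R|=1.13128 >1
  x=-4.390: |R|=1.09297 >1
So |R|<1 on (-4.0000, 0).

(-4.0000,0); λ=-10 ⇒ h* = (4)/10 = 0.4000.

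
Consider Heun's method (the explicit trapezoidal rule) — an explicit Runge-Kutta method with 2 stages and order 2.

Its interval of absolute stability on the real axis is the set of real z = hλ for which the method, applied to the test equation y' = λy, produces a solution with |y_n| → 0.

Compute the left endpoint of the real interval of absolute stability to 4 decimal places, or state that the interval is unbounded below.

left endpoint -2.0000.

Test eqn y'=λy, z=hλ:
  order 2, 2-stage ⇒ R(z)=1+z+z^2/2
  (e.g. R(-0.83)=0.51445, |R|=0.51445)

Solve |R(x)|<1 on ℝ⁻.
x=-0.83: |R|=0.5145
|R(-2.14)|=1.1498 |R(-1.94)|=0.9418 |R(-1.15)|=0.5112
Bisect:
  x_lo=-2.7200 |R|=1.9792  x_hi=-0.2179 |R|=0.8059
  mid=-1.46892 |R|=0.60994 →hi
  mid=-2.09445 |R|=1.09891 →lo
  mid=-1.78168 |R|=0.80551 →hi
  mid=-1.93807 |R|=0.93998 →hi
  mid=-2.01626 |R|=1.01639 →lo
  mid=-1.97716 |R|=0.97742 →hi
  mid=-1.99671 |R|=0.99672 →hi
  mid=-2.00648 |R|=1.00651 →lo
  ...
  [-2.00007,-1.99992] ⇒ x*=-2.0000
Interval (-2.0000, 0).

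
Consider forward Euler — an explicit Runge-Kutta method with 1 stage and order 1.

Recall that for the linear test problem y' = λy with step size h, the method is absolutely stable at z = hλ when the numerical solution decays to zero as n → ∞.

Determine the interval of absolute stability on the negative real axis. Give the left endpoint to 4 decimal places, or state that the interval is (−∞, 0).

(-2.0000, 0).

Set f=λy, z=hλ:
  order 1, 1-stage ⇒ R(z)=1+z
  (e.g. R(-1.37)=-0.37000, |R|=0.37000)

Solve |R(x)|<1 on ℝ⁻.
x=-1.37: |R|=0.3700
|R(-1.92)|=0.9200 |R(-1.19)|=0.1900 |R(-0.97)|=0.0300
Bisect:
  x_lo=-2.3607 |R|=1.3607  x_hi=-0.1135 |R|=0.8865
  mid=-1.23710 |R|=0.23710 →hi
  mid=-1.79889 |R|=0.79889 →hi
  mid=-2.07978 |R|=1.07978 →lo
  mid=-1.93933 |R|=0.93933 →hi
  mid=-2.00956 |R|=1.00956 →lo
  mid=-1.97445 |R|=0.97445 →hi
  mid=-1.99200 |R|=0.99200 →hi
  ...
  [-2.00009,-1.99996] ⇒ x*=-2.0000
Stable set (-2.0000, 0).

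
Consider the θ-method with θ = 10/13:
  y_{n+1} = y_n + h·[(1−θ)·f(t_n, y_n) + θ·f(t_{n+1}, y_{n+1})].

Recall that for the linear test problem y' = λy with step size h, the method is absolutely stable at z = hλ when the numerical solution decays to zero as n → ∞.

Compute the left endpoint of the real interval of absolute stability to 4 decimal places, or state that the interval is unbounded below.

Test eqn y'=λy, z=hλ:
  y_{n+1} = y_n + z·[3/13·y_n + 10/13·y_{n+1}] ⇒ (1 − 10/13z)y_{n+1} = (1 + 3/13z)y_n
  ⇒ R(z) = (1 + 3/13z)/(1 − 10/13z).

Need |R(x)|<1, x<0.
x=-1.18: |R|=0.3815
x=-2: |R|=0.2121
x=-10: |R|=0.1504
x=-100: |R|=0.2833
θ=10/13≥1/2 ⇒ |1+3/13x|<|1−10/13x| ∀x<0 ⇒ stable on all of ℝ⁻.

unbounded; (−∞, 0).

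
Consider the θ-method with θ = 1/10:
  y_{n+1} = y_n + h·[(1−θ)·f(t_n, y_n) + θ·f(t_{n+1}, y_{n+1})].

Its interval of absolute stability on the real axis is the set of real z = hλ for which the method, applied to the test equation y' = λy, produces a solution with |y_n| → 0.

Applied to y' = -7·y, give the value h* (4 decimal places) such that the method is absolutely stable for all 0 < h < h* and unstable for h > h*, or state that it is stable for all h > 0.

With y'=λy (z=hλ):
  y_{n+1} = y_n + z·[9/10·y_n + 1/10·y_{n+1}] ⇒ (1 − 1/10z)y_{n+1} = (1 + 9/10z)y_n
  ⇒ R(z) = (1 + 9/10z)/(1 − 1/10z).

Boundary: |R(x)|=1, x<0.
x=-1.73: |R|=0.4749
R=−1: 1+9/10x = −1+1/10x ⇒ -4/5x=2 ⇒ x=2/(-4/5)=-2.5000
Confirm numerically:
  x=-2.434: |R|=0.95754 <1
  x=-1.549: |R|=0.34124 <1
  x=-1.514: |R|=0.31492 <1
  x=-1.080: |R|=0.02527 <1
  x=-2.840: |R|=1.21184 >1
  x=-2.772: |R|=1.17037 >1
  x=-2.584: |R|=1.05340 >1
So |R|<1 on (-2.5000, 0).

(-2.5000,0); λ=-7 ⇒ h* = (5/2)/7 = 0.3571.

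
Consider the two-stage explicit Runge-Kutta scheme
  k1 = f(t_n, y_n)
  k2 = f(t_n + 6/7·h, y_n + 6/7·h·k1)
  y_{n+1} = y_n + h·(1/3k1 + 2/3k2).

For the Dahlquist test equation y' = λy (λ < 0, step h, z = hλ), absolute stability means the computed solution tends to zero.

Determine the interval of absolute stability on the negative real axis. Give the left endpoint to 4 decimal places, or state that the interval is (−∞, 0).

On y'=λy, z=hλ:
  k1=λy_n ⇒ h·k1=z·y_n;  k2=λ(1+6/7z)y_n ⇒ h·k2=z(1+6/7z)y_n
  y_{n+1}/y_n = 1 + 1/3z + 2/3z(1+6/7z) = 1 + z + 4/7z²
  ⇒ R(z) = 1 + z + 4/7z².

Need |R(x)|<1, x<0.
x=-0.42: |R|=0.6808
R=1: x+4/7x²=0 ⇒ x=−7/4=-1.7500; min R=1−1/(4·4/7)=0.5625>−1
Confirm numerically:
  x=-1.630: |R|=0.88823 <1
  x=-1.469: |R|=0.76412 <1
  x=-1.178: |R|=0.61496 <1
  x=-1.115: |R|=0.59541 <1
  x=-2.201: |R|=1.56723 >1
  x=-1.813: |R|=1.06527 >1
  x=-1.776: |R|=1.02639 >1
Stable set (-1.7500, 0).

(-1.7500, 0).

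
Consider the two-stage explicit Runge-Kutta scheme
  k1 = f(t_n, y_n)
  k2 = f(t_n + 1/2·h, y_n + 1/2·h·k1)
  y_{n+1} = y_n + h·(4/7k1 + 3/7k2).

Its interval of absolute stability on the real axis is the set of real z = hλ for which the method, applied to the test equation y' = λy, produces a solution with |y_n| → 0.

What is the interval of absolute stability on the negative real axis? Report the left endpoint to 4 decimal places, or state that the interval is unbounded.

z∈(-4.6667,0).

Test eqn y'=λy, z=hλ:
  k1=λy_n ⇒ h·k1=z·y_n;  k2=λ(1+1/2z)y_n ⇒ h·k2=z(1+1/2z)y_n
  y_{n+1}/y_n = 1 + 4/7z + 3/7z(1+1/2z) = 1 + z + 3/14z²
  so R(z) = 1 + z + 3/14z².

Boundary: |R(x)|=1, x<0.
x=-1.42: |R|=0.0121
R=1: x+3/14x²=0 ⇒ x=−14/3=-4.6667; min R=1−1/(4·3/14)=-0.1667>−1
Confirm numerically:
  x=-3.920: |R|=0.37280 <1
  x=-3.499: |R|=0.12450 <1
  x=-3.379: |R|=0.06764 <1
  x=-2.051: |R|=0.14959 <1
  x=-5.221: |R|=1.62018 >1
  x=-5.037: |R|=1.39972 >1
Interval (-4.6667, 0).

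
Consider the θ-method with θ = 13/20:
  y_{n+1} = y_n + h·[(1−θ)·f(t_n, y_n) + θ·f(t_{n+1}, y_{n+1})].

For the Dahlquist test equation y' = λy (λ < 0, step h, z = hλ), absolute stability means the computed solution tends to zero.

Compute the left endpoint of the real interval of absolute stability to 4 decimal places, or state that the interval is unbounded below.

unbounded; (−∞, 0).

Test eqn y'=λy, z=hλ:
  y_{n+1} = y_n + z·[7/20·y_n + 13/20·y_{n+1}] ⇒ (1 − 13/20z)y_{n+1} = (1 + 7/20z)y_n
  so R(z) = (1 + 7/20z)/(1 − 13/20z).

Boundary: |R(x)|=1, x<0.
x=-0.61: |R|=0.5632
x=-2: |R|=0.1304
x=-10: |R|=0.3333
x=-100: |R|=0.5152
θ=13/20≥1/2 ⇒ |1+7/20x|<|1−13/20x| ∀x<0 ⇒ unbounded interval.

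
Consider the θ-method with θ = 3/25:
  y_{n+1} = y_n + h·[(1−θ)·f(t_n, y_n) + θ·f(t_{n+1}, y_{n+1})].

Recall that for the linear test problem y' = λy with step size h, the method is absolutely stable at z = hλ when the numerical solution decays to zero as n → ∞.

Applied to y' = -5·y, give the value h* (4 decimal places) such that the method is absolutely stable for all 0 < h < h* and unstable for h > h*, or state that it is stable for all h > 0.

On y'=λy, z=hλ:
  y_{n+1} = y_n + z·[22/25·y_n + 3/25·y_{n+1}] ⇒ (1 − 3/25z)y_{n+1} = (1 + 22/25z)y_n
  so R(z) = (1 + 22/25z)/(1 − 3/25z).

Solve |R(x)|<1 on ℝ⁻.
x=-0.58: |R|=0.4577
R=−1: 1+22/25x = −1+3/25x ⇒ -19/25x=2 ⇒ x=2/(-19/25)=-2.6316
Confirm numerically:
  x=-2.274: |R|=0.78650 <1
  x=-1.866: |R|=0.52461 <1
  x=-1.515: |R|=0.28194 <1
  x=-1.147: |R|=0.00823 <1
  x=-3.066: |R|=1.24136 >1
  x=-3.002: |R|=1.20696 >1
  x=-2.976: |R|=1.19288 >1
Interval (-2.6316, 0).

(-2.6316,0); λ=-5 ⇒ h* = (50/19)/5 = 0.5263.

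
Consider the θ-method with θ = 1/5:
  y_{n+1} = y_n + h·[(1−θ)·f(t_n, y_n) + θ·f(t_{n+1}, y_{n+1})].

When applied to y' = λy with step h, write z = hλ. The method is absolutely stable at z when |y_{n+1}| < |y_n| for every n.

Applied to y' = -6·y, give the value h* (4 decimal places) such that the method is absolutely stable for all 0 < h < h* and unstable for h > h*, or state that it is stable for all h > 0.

With y'=λy (z=hλ):
  y_{n+1} = y_n + z·[4/5·y_n + 1/5·y_{n+1}] ⇒ (1 − 1/5z)y_{n+1} = (1 + 4/5z)y_n
  ⇒ R(z) = (1 + 4/5z)/(1 − 1/5z).

Boundary: |R(x)|=1, x<0.
x=-1.8: |R|=0.3235
R=−1: 1+4/5x = −1+1/5x ⇒ -3/5x=2 ⇒ x=2/(-3/5)=-3.3333
Confirm numerically:
  x=-3.209: |R|=0.95456 <1
  x=-2.340: |R|=0.59401 <1
  x=-1.416: |R|=0.10349 <1
  x=-3.855: |R|=1.17674 >1
  x=-3.671: |R|=1.11683 >1
  x=-3.492: |R|=1.05605 >1
Interval (-3.3333, 0).

(-3.3333,0); λ=-6 ⇒ h* = (10/3)/6 = 0.5556.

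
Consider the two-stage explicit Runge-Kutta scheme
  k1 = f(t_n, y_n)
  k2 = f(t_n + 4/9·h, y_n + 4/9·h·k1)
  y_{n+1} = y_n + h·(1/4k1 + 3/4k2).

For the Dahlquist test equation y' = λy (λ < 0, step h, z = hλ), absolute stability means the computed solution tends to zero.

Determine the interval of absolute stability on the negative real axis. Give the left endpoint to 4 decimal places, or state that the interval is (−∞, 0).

With y'=λy (z=hλ):
  k1=λy_n ⇒ h·k1=z·y_n;  k2=λ(1+4/9z)y_n ⇒ h·k2=z(1+4/9z)y_n
  y_{n+1}/y_n = 1 + 1/4z + 3/4z(1+4/9z) = 1 + z + 1/3z²
  ⇒ R(z) = 1 + z + 1/3z².

Find x<0 with |R(x)|<1.
x=-1.42: |R|=0.2521
R=1: x+1/3x²=0 ⇒ x=−3=-3.0000; min R=1−1/(4·1/3)=0.2500>−1
Confirm numerically:
  x=-2.833: |R|=0.84230 <1
  x=-2.637: |R|=0.68092 <1
  x=-2.609: |R|=0.65996 <1
  x=-3.523: |R|=1.61418 >1
  x=-3.502: |R|=1.58600 >1
  x=-3.136: |R|=1.14217 >1
So |R|<1 on (-3.0000, 0).

(-3.0000, 0).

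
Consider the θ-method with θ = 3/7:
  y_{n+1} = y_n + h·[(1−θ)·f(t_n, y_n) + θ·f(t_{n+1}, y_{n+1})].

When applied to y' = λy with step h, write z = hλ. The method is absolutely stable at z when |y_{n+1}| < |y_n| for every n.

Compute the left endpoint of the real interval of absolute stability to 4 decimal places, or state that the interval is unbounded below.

On y'=λy, z=hλ:
  y_{n+1} = y_n + z·[4/7·y_n + 3/7·y_{n+1}] ⇒ (1 − 3/7z)y_{n+1} = (1 + 4/7z)y_n
  Hence R(z) = (1 + 4/7z)/(1 − 3/7z).

Solve |R(x)|<1 on ℝ⁻.
x=-1.53: |R|=0.0759
R=−1: 1+4/7x = −1+3/7x ⇒ -1/7x=2 ⇒ x=2/(-1/7)=-14.0000
Confirm numerically:
  x=-10.807: |R|=0.91900 <1
  x=-10.371: |R|=0.90478 <1
  x=-10.175: |R|=0.89807 <1
  x=-14.516: |R|=1.01021 >1
  x=-14.338: |R|=1.00676 >1
  x=-14.091: |R|=1.00185 >1
So |R|<1 on (-14.0000, 0).

z* = -14.0000.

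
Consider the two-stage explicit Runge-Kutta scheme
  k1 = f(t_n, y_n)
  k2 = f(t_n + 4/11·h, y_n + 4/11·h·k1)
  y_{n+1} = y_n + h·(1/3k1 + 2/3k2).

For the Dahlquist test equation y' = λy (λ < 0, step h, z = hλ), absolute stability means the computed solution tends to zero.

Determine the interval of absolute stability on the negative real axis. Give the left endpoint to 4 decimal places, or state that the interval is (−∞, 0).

On y'=λy, z=hλ:
  k1=λy_n ⇒ h·k1=z·y_n;  k2=λ(1+4/11z)y_n ⇒ h·k2=z(1+4/11z)y_n
  y_{n+1}/y_n = 1 + 1/3z + 2/3z(1+4/11z) = 1 + z + 8/33z²
  so R(z) = 1 + z + 8/33z².

Find x<0 with |R(x)|<1.
x=-0.37: |R|=0.6632
R=1: x+8/33x²=0 ⇒ x=−33/8=-4.1250; min R=1−1/(4·8/33)=-0.0312>−1
Confirm numerically:
  x=-3.929: |R|=0.81331 <1
  x=-2.968: |R|=0.16752 <1
  x=-2.566: |R|=0.03021 <1
  x=-4.456: |R|=1.35756 >1
  x=-4.247: |R|=1.12561 >1
  x=-4.232: |R|=1.10978 >1
Interval (-4.1250, 0).

z∈(-4.1250,0).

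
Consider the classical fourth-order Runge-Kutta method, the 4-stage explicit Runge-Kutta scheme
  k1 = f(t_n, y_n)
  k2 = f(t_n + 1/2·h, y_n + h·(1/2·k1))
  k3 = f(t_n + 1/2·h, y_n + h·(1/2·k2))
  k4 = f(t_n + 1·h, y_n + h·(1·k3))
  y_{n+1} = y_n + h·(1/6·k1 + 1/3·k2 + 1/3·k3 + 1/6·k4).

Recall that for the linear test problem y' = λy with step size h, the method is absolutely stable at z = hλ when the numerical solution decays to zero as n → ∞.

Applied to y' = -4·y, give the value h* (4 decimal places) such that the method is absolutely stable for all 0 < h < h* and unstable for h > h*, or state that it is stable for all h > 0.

(-2.7853,0); λ=-4 ⇒ h* = 0.6963.

Set f=λy, z=hλ:
  order 4, 4-stage ⇒ R(z)=1+z+z^2/2+z^3/6+z^4/24
  (e.g. R(-0.56)=0.57163, |R|=0.57163)

Boundary: |R(x)|=1, x<0.
x=-0.56: |R|=0.5716
|R(-3.1)|=1.5878 |R(-1.76)|=0.2800 |R(-1.04)|=0.3621
Bisect:
  x_lo=-3.3645 |R|=2.2871  x_hi=-0.1858 |R|=0.8305
  mid=-1.77516 |R|=0.28188 →hi
  mid=-2.56985 |R|=0.72089 →hi
  mid=-2.96720 |R|=1.31073 →lo
  mid=-2.76852 |R|=0.97501 →hi
  mid=-2.86786 |R|=1.13179 →lo
  mid=-2.81819 |R|=1.05074 →lo
  mid=-2.79336 |R|=1.01223 →lo
  ...
  [-2.78540,-2.78521] ⇒ x*=-2.7853
So |R|<1 on (-2.7853, 0).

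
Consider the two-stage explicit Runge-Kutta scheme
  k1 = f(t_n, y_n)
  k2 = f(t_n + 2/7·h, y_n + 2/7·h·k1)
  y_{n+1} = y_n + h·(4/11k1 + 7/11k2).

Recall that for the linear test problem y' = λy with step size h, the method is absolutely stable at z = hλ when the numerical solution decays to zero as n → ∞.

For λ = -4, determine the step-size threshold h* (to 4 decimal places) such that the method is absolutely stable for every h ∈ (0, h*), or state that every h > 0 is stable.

Test eqn y'=λy, z=hλ:
  k1=λy_n ⇒ h·k1=z·y_n;  k2=λ(1+2/7z)y_n ⇒ h·k2=z(1+2/7z)y_n
  y_{n+1}/y_n = 1 + 4/11z + 7/11z(1+2/7z) = 1 + z + 2/11z²
  so R(z) = 1 + z + 2/11z².

Need |R(x)|<1, x<0.
x=-0.49: |R|=0.5537
R=1: x+2/11x²=0 ⇒ x=−11/2=-5.5000; min R=1−1/(4·2/11)=-0.3750>−1
Confirm numerically:
  x=-4.819: |R|=0.40332 <1
  x=-4.437: |R|=0.14245 <1
  x=-3.858: |R|=0.15179 <1
  x=-2.938: |R|=0.36857 <1
  x=-6.063: |R|=1.62063 >1
  x=-5.997: |R|=1.54191 >1
  x=-5.871: |R|=1.39603 >1
Interval (-5.5000, 0).

(-5.5000,0); λ=-4 ⇒ h* = (11/2)/4 = 1.3750.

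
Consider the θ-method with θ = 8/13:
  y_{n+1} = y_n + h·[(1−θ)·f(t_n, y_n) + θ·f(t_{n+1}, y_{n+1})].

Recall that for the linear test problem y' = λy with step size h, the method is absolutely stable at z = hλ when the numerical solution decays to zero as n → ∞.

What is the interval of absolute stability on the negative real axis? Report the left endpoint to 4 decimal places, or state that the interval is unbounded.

(−∞, 0) — no finite endpoint.

With y'=λy (z=hλ):
  y_{n+1} = y_n + z·[5/13·y_n + 8/13·y_{n+1}] ⇒ (1 − 8/13z)y_{n+1} = (1 + 5/13z)y_n
  so R(z) = (1 + 5/13z)/(1 − 8/13z).

Need |R(x)|<1, x<0.
x=-0.93: |R|=0.4085
x=-2: |R|=0.1034
x=-10: |R|=0.3978
x=-100: |R|=0.5990
θ=8/13≥1/2 ⇒ |1+5/13x|<|1−8/13x| ∀x<0 ⇒ stable on all of ℝ⁻.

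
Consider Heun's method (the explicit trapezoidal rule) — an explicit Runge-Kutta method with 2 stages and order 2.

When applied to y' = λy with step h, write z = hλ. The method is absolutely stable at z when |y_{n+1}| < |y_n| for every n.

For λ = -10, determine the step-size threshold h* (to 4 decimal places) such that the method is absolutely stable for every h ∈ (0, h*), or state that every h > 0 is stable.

(-2.0000,0); λ=-10 ⇒ h* = 0.2000.

With y'=λy (z=hλ):
  order 2, 2-stage ⇒ R(z)=1+z+z^2/2
  (e.g. R(-0.99)=0.50005, |R|=0.50005)

Find x<0 with |R(x)|<1.
x=-0.99: |R|=0.5000
|R(-2.4)|=1.4800 |R(-1.81)|=0.8281 |R(-1.13)|=0.5085
Bisect:
  x_lo=-2.3649 |R|=1.4315  x_hi=-0.3098 |R|=0.7382
  mid=-1.33735 |R|=0.55690 →hi
  mid=-1.85114 |R|=0.86222 →hi
  mid=-2.10804 |R|=1.11388 →lo
  mid=-1.97959 |R|=0.97980 →hi
  mid=-2.04381 |R|=1.04477 →lo
  mid=-2.01170 |R|=1.01177 →lo
  mid=-1.99565 |R|=0.99566 →hi
  mid=-2.00367 |R|=1.00368 →lo
  mid=-1.99966 |R|=0.99966 →hi
  ...
  [-2.00004,-1.99991] ⇒ x*=-2.0000
Interval (-2.0000, 0).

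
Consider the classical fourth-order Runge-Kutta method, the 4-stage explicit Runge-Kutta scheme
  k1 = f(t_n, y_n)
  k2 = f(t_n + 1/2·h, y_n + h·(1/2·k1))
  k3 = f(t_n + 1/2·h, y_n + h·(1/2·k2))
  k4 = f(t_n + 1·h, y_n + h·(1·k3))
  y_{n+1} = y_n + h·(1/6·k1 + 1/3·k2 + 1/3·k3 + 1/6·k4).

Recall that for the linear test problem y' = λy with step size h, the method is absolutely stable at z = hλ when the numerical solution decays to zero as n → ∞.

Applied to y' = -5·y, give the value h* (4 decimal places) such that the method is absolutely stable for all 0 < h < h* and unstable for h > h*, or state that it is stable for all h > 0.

(-2.7853,0); λ=-5 ⇒ h* = 0.5571.

With y'=λy (z=hλ):
  order 4, 4-stage ⇒ R(z)=1+z+z^2/2+z^3/6+z^4/24
  (e.g. R(-1.51)=0.27284, |R|=0.27284)

Boundary: |R(x)|=1, x<0.
x=-1.51: |R|=0.2728
|R(-1.97)|=0.3238 |R(-1.81)|=0.2870 |R(-1.08)|=0.3499
Bisect:
  x_lo=-3.3286 |R|=2.1796  x_hi=-0.1046 |R|=0.9007
  mid=-1.71660 |R|=0.27550 →hi
  mid=-2.52262 |R|=0.67101 →hi
  mid=-2.92564 |R|=1.23305 →lo
  mid=-2.72413 |R|=0.91163 →hi
  mid=-2.82488 |R|=1.06135 →lo
  mid=-2.77451 |R|=0.98386 →hi
  mid=-2.79969 |R|=1.02193 →lo
  mid=-2.78710 |R|=1.00273 →lo
  ...
  [-2.78533,-2.78513] ⇒ x*=-2.7853
Stable set (-2.7853, 0).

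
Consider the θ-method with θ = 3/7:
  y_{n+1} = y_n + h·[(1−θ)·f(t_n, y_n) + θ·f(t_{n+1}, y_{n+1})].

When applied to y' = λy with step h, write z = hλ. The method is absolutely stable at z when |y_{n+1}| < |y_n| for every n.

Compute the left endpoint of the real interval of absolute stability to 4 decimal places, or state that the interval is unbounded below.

z* = -14.0000.

Set f=λy, z=hλ:
  y_{n+1} = y_n + z·[4/7·y_n + 3/7·y_{n+1}] ⇒ (1 − 3/7z)y_{n+1} = (1 + 4/7z)y_n
  so R(z) = (1 + 4/7z)/(1 − 3/7z).

Need |R(x)|<1, x<0.
x=-0.82: |R|=0.3932
R=−1: 1+4/7x = −1+3/7x ⇒ -1/7x=2 ⇒ x=2/(-1/7)=-14.0000
Confirm numerically:
  x=-12.722: |R|=0.97170 <1
  x=-11.140: |R|=0.92924 <1
  x=-9.925: |R|=0.88919 <1
  x=-9.485: |R|=0.87266 <1
  x=-14.532: |R|=1.01051 >1
  x=-14.226: |R|=1.00455 >1
Stable set (-14.0000, 0).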